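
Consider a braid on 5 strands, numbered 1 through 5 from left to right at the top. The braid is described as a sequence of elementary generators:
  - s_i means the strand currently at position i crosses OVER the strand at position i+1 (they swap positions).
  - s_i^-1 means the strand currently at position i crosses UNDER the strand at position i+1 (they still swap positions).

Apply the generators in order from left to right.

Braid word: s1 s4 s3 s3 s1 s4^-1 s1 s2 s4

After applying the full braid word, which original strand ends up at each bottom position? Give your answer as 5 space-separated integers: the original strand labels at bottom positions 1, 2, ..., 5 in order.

Gen 1 (s1): strand 1 crosses over strand 2. Perm now: [2 1 3 4 5]
Gen 2 (s4): strand 4 crosses over strand 5. Perm now: [2 1 3 5 4]
Gen 3 (s3): strand 3 crosses over strand 5. Perm now: [2 1 5 3 4]
Gen 4 (s3): strand 5 crosses over strand 3. Perm now: [2 1 3 5 4]
Gen 5 (s1): strand 2 crosses over strand 1. Perm now: [1 2 3 5 4]
Gen 6 (s4^-1): strand 5 crosses under strand 4. Perm now: [1 2 3 4 5]
Gen 7 (s1): strand 1 crosses over strand 2. Perm now: [2 1 3 4 5]
Gen 8 (s2): strand 1 crosses over strand 3. Perm now: [2 3 1 4 5]
Gen 9 (s4): strand 4 crosses over strand 5. Perm now: [2 3 1 5 4]

Answer: 2 3 1 5 4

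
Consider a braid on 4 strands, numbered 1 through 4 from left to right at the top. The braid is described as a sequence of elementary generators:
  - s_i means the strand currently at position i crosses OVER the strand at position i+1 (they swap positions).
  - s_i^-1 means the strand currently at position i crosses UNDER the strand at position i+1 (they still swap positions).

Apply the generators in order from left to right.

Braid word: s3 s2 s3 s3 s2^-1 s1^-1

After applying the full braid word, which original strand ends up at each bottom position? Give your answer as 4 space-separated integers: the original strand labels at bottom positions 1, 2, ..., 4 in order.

Gen 1 (s3): strand 3 crosses over strand 4. Perm now: [1 2 4 3]
Gen 2 (s2): strand 2 crosses over strand 4. Perm now: [1 4 2 3]
Gen 3 (s3): strand 2 crosses over strand 3. Perm now: [1 4 3 2]
Gen 4 (s3): strand 3 crosses over strand 2. Perm now: [1 4 2 3]
Gen 5 (s2^-1): strand 4 crosses under strand 2. Perm now: [1 2 4 3]
Gen 6 (s1^-1): strand 1 crosses under strand 2. Perm now: [2 1 4 3]

Answer: 2 1 4 3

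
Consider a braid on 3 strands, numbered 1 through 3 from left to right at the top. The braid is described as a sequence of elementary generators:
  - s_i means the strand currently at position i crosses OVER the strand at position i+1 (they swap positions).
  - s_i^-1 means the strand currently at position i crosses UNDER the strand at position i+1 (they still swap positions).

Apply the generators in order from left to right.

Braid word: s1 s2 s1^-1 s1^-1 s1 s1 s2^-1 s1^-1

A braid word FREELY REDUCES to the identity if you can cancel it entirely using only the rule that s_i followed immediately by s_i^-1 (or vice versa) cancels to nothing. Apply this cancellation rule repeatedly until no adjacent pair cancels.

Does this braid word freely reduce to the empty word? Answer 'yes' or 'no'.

Answer: yes

Derivation:
Gen 1 (s1): push. Stack: [s1]
Gen 2 (s2): push. Stack: [s1 s2]
Gen 3 (s1^-1): push. Stack: [s1 s2 s1^-1]
Gen 4 (s1^-1): push. Stack: [s1 s2 s1^-1 s1^-1]
Gen 5 (s1): cancels prior s1^-1. Stack: [s1 s2 s1^-1]
Gen 6 (s1): cancels prior s1^-1. Stack: [s1 s2]
Gen 7 (s2^-1): cancels prior s2. Stack: [s1]
Gen 8 (s1^-1): cancels prior s1. Stack: []
Reduced word: (empty)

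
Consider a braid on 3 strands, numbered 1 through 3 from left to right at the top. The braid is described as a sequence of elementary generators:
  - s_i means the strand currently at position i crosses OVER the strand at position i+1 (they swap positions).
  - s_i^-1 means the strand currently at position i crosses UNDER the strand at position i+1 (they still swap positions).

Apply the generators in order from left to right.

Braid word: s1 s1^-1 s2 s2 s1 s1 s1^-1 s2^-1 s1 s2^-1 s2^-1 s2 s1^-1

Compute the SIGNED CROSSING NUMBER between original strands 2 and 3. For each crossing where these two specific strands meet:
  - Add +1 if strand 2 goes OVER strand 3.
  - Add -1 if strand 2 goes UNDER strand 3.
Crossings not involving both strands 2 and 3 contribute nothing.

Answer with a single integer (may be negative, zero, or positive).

Gen 1: crossing 1x2. Both 2&3? no. Sum: 0
Gen 2: crossing 2x1. Both 2&3? no. Sum: 0
Gen 3: 2 over 3. Both 2&3? yes. Contrib: +1. Sum: 1
Gen 4: 3 over 2. Both 2&3? yes. Contrib: -1. Sum: 0
Gen 5: crossing 1x2. Both 2&3? no. Sum: 0
Gen 6: crossing 2x1. Both 2&3? no. Sum: 0
Gen 7: crossing 1x2. Both 2&3? no. Sum: 0
Gen 8: crossing 1x3. Both 2&3? no. Sum: 0
Gen 9: 2 over 3. Both 2&3? yes. Contrib: +1. Sum: 1
Gen 10: crossing 2x1. Both 2&3? no. Sum: 1
Gen 11: crossing 1x2. Both 2&3? no. Sum: 1
Gen 12: crossing 2x1. Both 2&3? no. Sum: 1
Gen 13: crossing 3x1. Both 2&3? no. Sum: 1

Answer: 1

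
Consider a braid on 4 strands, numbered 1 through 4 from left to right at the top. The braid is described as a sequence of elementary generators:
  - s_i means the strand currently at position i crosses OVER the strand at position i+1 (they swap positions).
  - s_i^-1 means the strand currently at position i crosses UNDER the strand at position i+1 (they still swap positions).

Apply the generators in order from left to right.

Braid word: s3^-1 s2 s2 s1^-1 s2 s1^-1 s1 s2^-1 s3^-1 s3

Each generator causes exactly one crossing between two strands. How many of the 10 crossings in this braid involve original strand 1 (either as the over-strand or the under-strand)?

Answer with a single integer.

Gen 1: crossing 3x4. Involves strand 1? no. Count so far: 0
Gen 2: crossing 2x4. Involves strand 1? no. Count so far: 0
Gen 3: crossing 4x2. Involves strand 1? no. Count so far: 0
Gen 4: crossing 1x2. Involves strand 1? yes. Count so far: 1
Gen 5: crossing 1x4. Involves strand 1? yes. Count so far: 2
Gen 6: crossing 2x4. Involves strand 1? no. Count so far: 2
Gen 7: crossing 4x2. Involves strand 1? no. Count so far: 2
Gen 8: crossing 4x1. Involves strand 1? yes. Count so far: 3
Gen 9: crossing 4x3. Involves strand 1? no. Count so far: 3
Gen 10: crossing 3x4. Involves strand 1? no. Count so far: 3

Answer: 3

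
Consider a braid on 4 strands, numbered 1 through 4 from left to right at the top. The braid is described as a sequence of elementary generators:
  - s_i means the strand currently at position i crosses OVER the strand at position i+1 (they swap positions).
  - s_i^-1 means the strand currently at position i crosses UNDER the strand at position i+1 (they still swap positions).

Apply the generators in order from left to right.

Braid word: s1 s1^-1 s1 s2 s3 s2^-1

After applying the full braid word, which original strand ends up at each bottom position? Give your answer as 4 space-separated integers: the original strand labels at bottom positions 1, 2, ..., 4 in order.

Gen 1 (s1): strand 1 crosses over strand 2. Perm now: [2 1 3 4]
Gen 2 (s1^-1): strand 2 crosses under strand 1. Perm now: [1 2 3 4]
Gen 3 (s1): strand 1 crosses over strand 2. Perm now: [2 1 3 4]
Gen 4 (s2): strand 1 crosses over strand 3. Perm now: [2 3 1 4]
Gen 5 (s3): strand 1 crosses over strand 4. Perm now: [2 3 4 1]
Gen 6 (s2^-1): strand 3 crosses under strand 4. Perm now: [2 4 3 1]

Answer: 2 4 3 1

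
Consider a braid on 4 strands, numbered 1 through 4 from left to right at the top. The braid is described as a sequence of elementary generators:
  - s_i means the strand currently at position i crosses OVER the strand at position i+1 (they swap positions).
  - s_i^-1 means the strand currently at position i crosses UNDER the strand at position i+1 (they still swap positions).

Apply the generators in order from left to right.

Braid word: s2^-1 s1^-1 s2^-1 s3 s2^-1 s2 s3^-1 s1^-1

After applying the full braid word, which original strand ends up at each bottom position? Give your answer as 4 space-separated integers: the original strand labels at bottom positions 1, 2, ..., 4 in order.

Answer: 2 3 1 4

Derivation:
Gen 1 (s2^-1): strand 2 crosses under strand 3. Perm now: [1 3 2 4]
Gen 2 (s1^-1): strand 1 crosses under strand 3. Perm now: [3 1 2 4]
Gen 3 (s2^-1): strand 1 crosses under strand 2. Perm now: [3 2 1 4]
Gen 4 (s3): strand 1 crosses over strand 4. Perm now: [3 2 4 1]
Gen 5 (s2^-1): strand 2 crosses under strand 4. Perm now: [3 4 2 1]
Gen 6 (s2): strand 4 crosses over strand 2. Perm now: [3 2 4 1]
Gen 7 (s3^-1): strand 4 crosses under strand 1. Perm now: [3 2 1 4]
Gen 8 (s1^-1): strand 3 crosses under strand 2. Perm now: [2 3 1 4]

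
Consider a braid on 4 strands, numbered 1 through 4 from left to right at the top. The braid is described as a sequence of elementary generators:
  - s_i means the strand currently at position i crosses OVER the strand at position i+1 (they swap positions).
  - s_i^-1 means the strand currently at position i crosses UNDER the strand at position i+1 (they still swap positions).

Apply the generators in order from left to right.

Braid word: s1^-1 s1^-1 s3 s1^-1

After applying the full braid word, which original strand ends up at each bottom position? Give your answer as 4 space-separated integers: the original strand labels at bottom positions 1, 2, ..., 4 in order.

Gen 1 (s1^-1): strand 1 crosses under strand 2. Perm now: [2 1 3 4]
Gen 2 (s1^-1): strand 2 crosses under strand 1. Perm now: [1 2 3 4]
Gen 3 (s3): strand 3 crosses over strand 4. Perm now: [1 2 4 3]
Gen 4 (s1^-1): strand 1 crosses under strand 2. Perm now: [2 1 4 3]

Answer: 2 1 4 3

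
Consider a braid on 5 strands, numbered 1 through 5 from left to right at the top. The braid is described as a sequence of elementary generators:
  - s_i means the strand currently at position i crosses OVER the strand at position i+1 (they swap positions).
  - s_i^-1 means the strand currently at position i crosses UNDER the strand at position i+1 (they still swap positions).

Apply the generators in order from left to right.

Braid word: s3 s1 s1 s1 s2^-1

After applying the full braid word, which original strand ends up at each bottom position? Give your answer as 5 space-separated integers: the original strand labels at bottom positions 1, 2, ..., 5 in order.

Gen 1 (s3): strand 3 crosses over strand 4. Perm now: [1 2 4 3 5]
Gen 2 (s1): strand 1 crosses over strand 2. Perm now: [2 1 4 3 5]
Gen 3 (s1): strand 2 crosses over strand 1. Perm now: [1 2 4 3 5]
Gen 4 (s1): strand 1 crosses over strand 2. Perm now: [2 1 4 3 5]
Gen 5 (s2^-1): strand 1 crosses under strand 4. Perm now: [2 4 1 3 5]

Answer: 2 4 1 3 5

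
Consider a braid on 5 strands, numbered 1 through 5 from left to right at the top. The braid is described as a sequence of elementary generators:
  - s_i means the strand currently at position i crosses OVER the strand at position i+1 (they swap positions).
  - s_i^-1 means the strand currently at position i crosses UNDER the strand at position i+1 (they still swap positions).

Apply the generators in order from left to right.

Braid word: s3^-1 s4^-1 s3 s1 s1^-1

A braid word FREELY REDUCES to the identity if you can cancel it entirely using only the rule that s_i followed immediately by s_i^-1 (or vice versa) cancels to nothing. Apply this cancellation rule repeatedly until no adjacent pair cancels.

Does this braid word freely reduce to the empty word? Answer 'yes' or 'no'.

Gen 1 (s3^-1): push. Stack: [s3^-1]
Gen 2 (s4^-1): push. Stack: [s3^-1 s4^-1]
Gen 3 (s3): push. Stack: [s3^-1 s4^-1 s3]
Gen 4 (s1): push. Stack: [s3^-1 s4^-1 s3 s1]
Gen 5 (s1^-1): cancels prior s1. Stack: [s3^-1 s4^-1 s3]
Reduced word: s3^-1 s4^-1 s3

Answer: no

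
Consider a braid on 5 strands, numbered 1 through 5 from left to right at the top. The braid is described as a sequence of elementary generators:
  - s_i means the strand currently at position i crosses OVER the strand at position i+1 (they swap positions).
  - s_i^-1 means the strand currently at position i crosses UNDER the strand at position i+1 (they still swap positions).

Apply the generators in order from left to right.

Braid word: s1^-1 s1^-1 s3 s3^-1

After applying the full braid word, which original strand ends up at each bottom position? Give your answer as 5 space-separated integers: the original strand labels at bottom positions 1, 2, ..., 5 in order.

Gen 1 (s1^-1): strand 1 crosses under strand 2. Perm now: [2 1 3 4 5]
Gen 2 (s1^-1): strand 2 crosses under strand 1. Perm now: [1 2 3 4 5]
Gen 3 (s3): strand 3 crosses over strand 4. Perm now: [1 2 4 3 5]
Gen 4 (s3^-1): strand 4 crosses under strand 3. Perm now: [1 2 3 4 5]

Answer: 1 2 3 4 5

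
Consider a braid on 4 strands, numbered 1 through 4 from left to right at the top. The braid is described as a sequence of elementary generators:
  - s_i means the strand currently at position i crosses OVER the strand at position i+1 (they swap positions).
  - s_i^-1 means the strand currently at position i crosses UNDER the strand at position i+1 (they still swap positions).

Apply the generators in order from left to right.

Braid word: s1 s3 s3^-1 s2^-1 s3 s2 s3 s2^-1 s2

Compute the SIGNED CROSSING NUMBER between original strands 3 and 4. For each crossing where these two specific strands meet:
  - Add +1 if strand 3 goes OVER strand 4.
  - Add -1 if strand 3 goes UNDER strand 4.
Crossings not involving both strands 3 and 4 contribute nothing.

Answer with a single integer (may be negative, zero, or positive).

Answer: 3

Derivation:
Gen 1: crossing 1x2. Both 3&4? no. Sum: 0
Gen 2: 3 over 4. Both 3&4? yes. Contrib: +1. Sum: 1
Gen 3: 4 under 3. Both 3&4? yes. Contrib: +1. Sum: 2
Gen 4: crossing 1x3. Both 3&4? no. Sum: 2
Gen 5: crossing 1x4. Both 3&4? no. Sum: 2
Gen 6: 3 over 4. Both 3&4? yes. Contrib: +1. Sum: 3
Gen 7: crossing 3x1. Both 3&4? no. Sum: 3
Gen 8: crossing 4x1. Both 3&4? no. Sum: 3
Gen 9: crossing 1x4. Both 3&4? no. Sum: 3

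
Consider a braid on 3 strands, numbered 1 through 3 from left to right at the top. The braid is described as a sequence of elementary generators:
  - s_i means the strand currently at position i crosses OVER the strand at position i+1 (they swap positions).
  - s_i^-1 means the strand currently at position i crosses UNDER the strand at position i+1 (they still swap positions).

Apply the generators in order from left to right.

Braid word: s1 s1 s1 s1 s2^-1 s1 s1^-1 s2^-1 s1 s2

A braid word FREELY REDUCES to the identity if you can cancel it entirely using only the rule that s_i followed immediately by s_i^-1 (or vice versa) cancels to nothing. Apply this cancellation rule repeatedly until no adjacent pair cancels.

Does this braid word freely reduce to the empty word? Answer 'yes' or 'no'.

Answer: no

Derivation:
Gen 1 (s1): push. Stack: [s1]
Gen 2 (s1): push. Stack: [s1 s1]
Gen 3 (s1): push. Stack: [s1 s1 s1]
Gen 4 (s1): push. Stack: [s1 s1 s1 s1]
Gen 5 (s2^-1): push. Stack: [s1 s1 s1 s1 s2^-1]
Gen 6 (s1): push. Stack: [s1 s1 s1 s1 s2^-1 s1]
Gen 7 (s1^-1): cancels prior s1. Stack: [s1 s1 s1 s1 s2^-1]
Gen 8 (s2^-1): push. Stack: [s1 s1 s1 s1 s2^-1 s2^-1]
Gen 9 (s1): push. Stack: [s1 s1 s1 s1 s2^-1 s2^-1 s1]
Gen 10 (s2): push. Stack: [s1 s1 s1 s1 s2^-1 s2^-1 s1 s2]
Reduced word: s1 s1 s1 s1 s2^-1 s2^-1 s1 s2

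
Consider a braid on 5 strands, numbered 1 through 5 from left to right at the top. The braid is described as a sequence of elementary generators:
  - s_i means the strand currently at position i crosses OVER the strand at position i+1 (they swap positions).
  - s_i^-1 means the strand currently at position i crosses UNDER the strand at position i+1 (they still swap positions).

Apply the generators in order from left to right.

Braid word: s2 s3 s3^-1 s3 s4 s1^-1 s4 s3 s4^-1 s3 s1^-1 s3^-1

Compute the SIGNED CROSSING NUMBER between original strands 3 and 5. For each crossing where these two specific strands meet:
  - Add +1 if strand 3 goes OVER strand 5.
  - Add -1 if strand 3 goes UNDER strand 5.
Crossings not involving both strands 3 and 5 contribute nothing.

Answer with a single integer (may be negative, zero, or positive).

Gen 1: crossing 2x3. Both 3&5? no. Sum: 0
Gen 2: crossing 2x4. Both 3&5? no. Sum: 0
Gen 3: crossing 4x2. Both 3&5? no. Sum: 0
Gen 4: crossing 2x4. Both 3&5? no. Sum: 0
Gen 5: crossing 2x5. Both 3&5? no. Sum: 0
Gen 6: crossing 1x3. Both 3&5? no. Sum: 0
Gen 7: crossing 5x2. Both 3&5? no. Sum: 0
Gen 8: crossing 4x2. Both 3&5? no. Sum: 0
Gen 9: crossing 4x5. Both 3&5? no. Sum: 0
Gen 10: crossing 2x5. Both 3&5? no. Sum: 0
Gen 11: crossing 3x1. Both 3&5? no. Sum: 0
Gen 12: crossing 5x2. Both 3&5? no. Sum: 0

Answer: 0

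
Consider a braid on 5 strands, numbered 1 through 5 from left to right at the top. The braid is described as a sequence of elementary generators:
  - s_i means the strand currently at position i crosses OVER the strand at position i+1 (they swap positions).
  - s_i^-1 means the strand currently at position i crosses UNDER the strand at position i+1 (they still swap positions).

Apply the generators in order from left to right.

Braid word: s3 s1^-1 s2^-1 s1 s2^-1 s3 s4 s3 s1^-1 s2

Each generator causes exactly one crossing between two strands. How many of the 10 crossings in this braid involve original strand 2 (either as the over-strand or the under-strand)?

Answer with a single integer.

Answer: 5

Derivation:
Gen 1: crossing 3x4. Involves strand 2? no. Count so far: 0
Gen 2: crossing 1x2. Involves strand 2? yes. Count so far: 1
Gen 3: crossing 1x4. Involves strand 2? no. Count so far: 1
Gen 4: crossing 2x4. Involves strand 2? yes. Count so far: 2
Gen 5: crossing 2x1. Involves strand 2? yes. Count so far: 3
Gen 6: crossing 2x3. Involves strand 2? yes. Count so far: 4
Gen 7: crossing 2x5. Involves strand 2? yes. Count so far: 5
Gen 8: crossing 3x5. Involves strand 2? no. Count so far: 5
Gen 9: crossing 4x1. Involves strand 2? no. Count so far: 5
Gen 10: crossing 4x5. Involves strand 2? no. Count so far: 5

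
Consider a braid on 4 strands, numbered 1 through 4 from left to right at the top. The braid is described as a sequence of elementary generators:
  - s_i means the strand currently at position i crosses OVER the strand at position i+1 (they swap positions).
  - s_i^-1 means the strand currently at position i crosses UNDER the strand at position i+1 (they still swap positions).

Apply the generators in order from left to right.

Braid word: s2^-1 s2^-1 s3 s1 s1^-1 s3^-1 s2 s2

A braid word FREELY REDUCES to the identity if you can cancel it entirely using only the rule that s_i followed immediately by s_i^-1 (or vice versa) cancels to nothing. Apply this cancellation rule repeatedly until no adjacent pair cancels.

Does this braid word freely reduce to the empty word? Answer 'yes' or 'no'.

Answer: yes

Derivation:
Gen 1 (s2^-1): push. Stack: [s2^-1]
Gen 2 (s2^-1): push. Stack: [s2^-1 s2^-1]
Gen 3 (s3): push. Stack: [s2^-1 s2^-1 s3]
Gen 4 (s1): push. Stack: [s2^-1 s2^-1 s3 s1]
Gen 5 (s1^-1): cancels prior s1. Stack: [s2^-1 s2^-1 s3]
Gen 6 (s3^-1): cancels prior s3. Stack: [s2^-1 s2^-1]
Gen 7 (s2): cancels prior s2^-1. Stack: [s2^-1]
Gen 8 (s2): cancels prior s2^-1. Stack: []
Reduced word: (empty)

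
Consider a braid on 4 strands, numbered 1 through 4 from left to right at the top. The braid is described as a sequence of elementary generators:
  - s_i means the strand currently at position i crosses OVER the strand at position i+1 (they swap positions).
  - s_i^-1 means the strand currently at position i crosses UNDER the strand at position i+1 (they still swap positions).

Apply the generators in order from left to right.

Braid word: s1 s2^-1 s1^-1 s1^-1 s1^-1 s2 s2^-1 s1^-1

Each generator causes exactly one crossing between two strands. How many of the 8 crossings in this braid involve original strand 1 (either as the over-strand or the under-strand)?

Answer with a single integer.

Gen 1: crossing 1x2. Involves strand 1? yes. Count so far: 1
Gen 2: crossing 1x3. Involves strand 1? yes. Count so far: 2
Gen 3: crossing 2x3. Involves strand 1? no. Count so far: 2
Gen 4: crossing 3x2. Involves strand 1? no. Count so far: 2
Gen 5: crossing 2x3. Involves strand 1? no. Count so far: 2
Gen 6: crossing 2x1. Involves strand 1? yes. Count so far: 3
Gen 7: crossing 1x2. Involves strand 1? yes. Count so far: 4
Gen 8: crossing 3x2. Involves strand 1? no. Count so far: 4

Answer: 4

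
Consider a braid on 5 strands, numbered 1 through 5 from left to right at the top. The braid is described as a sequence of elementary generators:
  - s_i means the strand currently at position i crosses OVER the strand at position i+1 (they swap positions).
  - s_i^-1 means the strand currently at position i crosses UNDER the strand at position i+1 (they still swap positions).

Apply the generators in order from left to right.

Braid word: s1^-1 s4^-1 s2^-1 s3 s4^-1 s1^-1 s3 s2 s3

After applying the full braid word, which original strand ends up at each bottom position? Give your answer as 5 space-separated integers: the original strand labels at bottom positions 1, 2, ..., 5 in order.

Answer: 3 4 5 2 1

Derivation:
Gen 1 (s1^-1): strand 1 crosses under strand 2. Perm now: [2 1 3 4 5]
Gen 2 (s4^-1): strand 4 crosses under strand 5. Perm now: [2 1 3 5 4]
Gen 3 (s2^-1): strand 1 crosses under strand 3. Perm now: [2 3 1 5 4]
Gen 4 (s3): strand 1 crosses over strand 5. Perm now: [2 3 5 1 4]
Gen 5 (s4^-1): strand 1 crosses under strand 4. Perm now: [2 3 5 4 1]
Gen 6 (s1^-1): strand 2 crosses under strand 3. Perm now: [3 2 5 4 1]
Gen 7 (s3): strand 5 crosses over strand 4. Perm now: [3 2 4 5 1]
Gen 8 (s2): strand 2 crosses over strand 4. Perm now: [3 4 2 5 1]
Gen 9 (s3): strand 2 crosses over strand 5. Perm now: [3 4 5 2 1]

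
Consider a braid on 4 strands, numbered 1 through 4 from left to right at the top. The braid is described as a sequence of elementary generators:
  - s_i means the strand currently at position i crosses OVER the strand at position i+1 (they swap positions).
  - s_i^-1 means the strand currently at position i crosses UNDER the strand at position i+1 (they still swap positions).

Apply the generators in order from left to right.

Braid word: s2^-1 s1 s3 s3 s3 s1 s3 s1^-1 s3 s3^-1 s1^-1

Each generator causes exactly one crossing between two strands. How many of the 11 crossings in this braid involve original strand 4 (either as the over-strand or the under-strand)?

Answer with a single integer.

Answer: 6

Derivation:
Gen 1: crossing 2x3. Involves strand 4? no. Count so far: 0
Gen 2: crossing 1x3. Involves strand 4? no. Count so far: 0
Gen 3: crossing 2x4. Involves strand 4? yes. Count so far: 1
Gen 4: crossing 4x2. Involves strand 4? yes. Count so far: 2
Gen 5: crossing 2x4. Involves strand 4? yes. Count so far: 3
Gen 6: crossing 3x1. Involves strand 4? no. Count so far: 3
Gen 7: crossing 4x2. Involves strand 4? yes. Count so far: 4
Gen 8: crossing 1x3. Involves strand 4? no. Count so far: 4
Gen 9: crossing 2x4. Involves strand 4? yes. Count so far: 5
Gen 10: crossing 4x2. Involves strand 4? yes. Count so far: 6
Gen 11: crossing 3x1. Involves strand 4? no. Count so far: 6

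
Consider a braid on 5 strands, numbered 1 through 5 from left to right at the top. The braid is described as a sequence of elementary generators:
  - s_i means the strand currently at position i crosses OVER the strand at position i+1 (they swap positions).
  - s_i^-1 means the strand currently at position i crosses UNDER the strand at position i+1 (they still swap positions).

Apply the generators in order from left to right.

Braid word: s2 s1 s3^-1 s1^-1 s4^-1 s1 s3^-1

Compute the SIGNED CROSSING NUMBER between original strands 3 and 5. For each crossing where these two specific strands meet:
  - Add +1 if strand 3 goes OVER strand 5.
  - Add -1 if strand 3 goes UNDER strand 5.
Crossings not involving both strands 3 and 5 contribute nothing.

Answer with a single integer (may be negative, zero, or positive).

Answer: 0

Derivation:
Gen 1: crossing 2x3. Both 3&5? no. Sum: 0
Gen 2: crossing 1x3. Both 3&5? no. Sum: 0
Gen 3: crossing 2x4. Both 3&5? no. Sum: 0
Gen 4: crossing 3x1. Both 3&5? no. Sum: 0
Gen 5: crossing 2x5. Both 3&5? no. Sum: 0
Gen 6: crossing 1x3. Both 3&5? no. Sum: 0
Gen 7: crossing 4x5. Both 3&5? no. Sum: 0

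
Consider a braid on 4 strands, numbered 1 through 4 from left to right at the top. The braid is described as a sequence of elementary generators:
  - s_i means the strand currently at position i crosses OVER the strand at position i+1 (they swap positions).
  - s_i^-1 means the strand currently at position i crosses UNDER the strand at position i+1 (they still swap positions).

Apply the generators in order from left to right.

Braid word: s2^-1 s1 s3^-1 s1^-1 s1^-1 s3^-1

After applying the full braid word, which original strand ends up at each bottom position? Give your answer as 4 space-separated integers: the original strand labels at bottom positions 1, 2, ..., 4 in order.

Answer: 3 1 2 4

Derivation:
Gen 1 (s2^-1): strand 2 crosses under strand 3. Perm now: [1 3 2 4]
Gen 2 (s1): strand 1 crosses over strand 3. Perm now: [3 1 2 4]
Gen 3 (s3^-1): strand 2 crosses under strand 4. Perm now: [3 1 4 2]
Gen 4 (s1^-1): strand 3 crosses under strand 1. Perm now: [1 3 4 2]
Gen 5 (s1^-1): strand 1 crosses under strand 3. Perm now: [3 1 4 2]
Gen 6 (s3^-1): strand 4 crosses under strand 2. Perm now: [3 1 2 4]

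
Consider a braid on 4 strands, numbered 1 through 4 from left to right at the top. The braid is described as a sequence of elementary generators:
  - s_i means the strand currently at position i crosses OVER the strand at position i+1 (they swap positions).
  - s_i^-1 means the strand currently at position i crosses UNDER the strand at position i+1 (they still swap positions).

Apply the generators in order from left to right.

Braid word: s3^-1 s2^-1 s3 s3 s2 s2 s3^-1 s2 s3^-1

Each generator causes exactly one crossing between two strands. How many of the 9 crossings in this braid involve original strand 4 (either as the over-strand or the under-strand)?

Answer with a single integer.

Gen 1: crossing 3x4. Involves strand 4? yes. Count so far: 1
Gen 2: crossing 2x4. Involves strand 4? yes. Count so far: 2
Gen 3: crossing 2x3. Involves strand 4? no. Count so far: 2
Gen 4: crossing 3x2. Involves strand 4? no. Count so far: 2
Gen 5: crossing 4x2. Involves strand 4? yes. Count so far: 3
Gen 6: crossing 2x4. Involves strand 4? yes. Count so far: 4
Gen 7: crossing 2x3. Involves strand 4? no. Count so far: 4
Gen 8: crossing 4x3. Involves strand 4? yes. Count so far: 5
Gen 9: crossing 4x2. Involves strand 4? yes. Count so far: 6

Answer: 6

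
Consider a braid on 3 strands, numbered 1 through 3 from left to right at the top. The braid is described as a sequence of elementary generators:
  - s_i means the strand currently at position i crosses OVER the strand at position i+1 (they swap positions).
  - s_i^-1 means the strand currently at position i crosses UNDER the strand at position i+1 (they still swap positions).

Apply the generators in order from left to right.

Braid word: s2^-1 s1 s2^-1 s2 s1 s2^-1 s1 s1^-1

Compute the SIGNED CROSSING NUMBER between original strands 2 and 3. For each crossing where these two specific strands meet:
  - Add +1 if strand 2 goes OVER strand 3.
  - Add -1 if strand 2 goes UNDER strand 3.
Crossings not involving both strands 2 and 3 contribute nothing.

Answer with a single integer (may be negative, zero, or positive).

Gen 1: 2 under 3. Both 2&3? yes. Contrib: -1. Sum: -1
Gen 2: crossing 1x3. Both 2&3? no. Sum: -1
Gen 3: crossing 1x2. Both 2&3? no. Sum: -1
Gen 4: crossing 2x1. Both 2&3? no. Sum: -1
Gen 5: crossing 3x1. Both 2&3? no. Sum: -1
Gen 6: 3 under 2. Both 2&3? yes. Contrib: +1. Sum: 0
Gen 7: crossing 1x2. Both 2&3? no. Sum: 0
Gen 8: crossing 2x1. Both 2&3? no. Sum: 0

Answer: 0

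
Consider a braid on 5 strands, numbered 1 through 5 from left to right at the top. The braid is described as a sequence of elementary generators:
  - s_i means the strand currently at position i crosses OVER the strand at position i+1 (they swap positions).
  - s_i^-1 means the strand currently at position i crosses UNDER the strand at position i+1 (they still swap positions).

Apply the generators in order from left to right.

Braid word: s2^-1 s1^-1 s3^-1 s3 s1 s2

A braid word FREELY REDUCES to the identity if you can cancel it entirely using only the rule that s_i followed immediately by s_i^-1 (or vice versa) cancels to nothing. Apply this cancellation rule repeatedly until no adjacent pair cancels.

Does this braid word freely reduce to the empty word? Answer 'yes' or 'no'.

Gen 1 (s2^-1): push. Stack: [s2^-1]
Gen 2 (s1^-1): push. Stack: [s2^-1 s1^-1]
Gen 3 (s3^-1): push. Stack: [s2^-1 s1^-1 s3^-1]
Gen 4 (s3): cancels prior s3^-1. Stack: [s2^-1 s1^-1]
Gen 5 (s1): cancels prior s1^-1. Stack: [s2^-1]
Gen 6 (s2): cancels prior s2^-1. Stack: []
Reduced word: (empty)

Answer: yes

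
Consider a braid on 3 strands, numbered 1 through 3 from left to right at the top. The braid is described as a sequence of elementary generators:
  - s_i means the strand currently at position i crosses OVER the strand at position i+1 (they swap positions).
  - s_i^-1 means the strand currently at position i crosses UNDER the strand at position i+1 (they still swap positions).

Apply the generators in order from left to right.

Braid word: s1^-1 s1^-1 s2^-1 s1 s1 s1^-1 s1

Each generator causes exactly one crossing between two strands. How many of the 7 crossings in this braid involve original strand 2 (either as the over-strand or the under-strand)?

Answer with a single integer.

Gen 1: crossing 1x2. Involves strand 2? yes. Count so far: 1
Gen 2: crossing 2x1. Involves strand 2? yes. Count so far: 2
Gen 3: crossing 2x3. Involves strand 2? yes. Count so far: 3
Gen 4: crossing 1x3. Involves strand 2? no. Count so far: 3
Gen 5: crossing 3x1. Involves strand 2? no. Count so far: 3
Gen 6: crossing 1x3. Involves strand 2? no. Count so far: 3
Gen 7: crossing 3x1. Involves strand 2? no. Count so far: 3

Answer: 3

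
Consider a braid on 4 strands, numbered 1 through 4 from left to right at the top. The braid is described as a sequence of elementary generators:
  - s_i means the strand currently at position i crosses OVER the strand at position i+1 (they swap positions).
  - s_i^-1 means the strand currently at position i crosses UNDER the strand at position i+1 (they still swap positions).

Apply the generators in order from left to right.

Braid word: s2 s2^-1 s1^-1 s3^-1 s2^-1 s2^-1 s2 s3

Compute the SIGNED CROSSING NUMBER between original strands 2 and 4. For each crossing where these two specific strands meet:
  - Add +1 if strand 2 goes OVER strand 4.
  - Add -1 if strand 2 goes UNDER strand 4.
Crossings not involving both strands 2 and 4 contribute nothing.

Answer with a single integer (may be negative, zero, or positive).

Answer: 0

Derivation:
Gen 1: crossing 2x3. Both 2&4? no. Sum: 0
Gen 2: crossing 3x2. Both 2&4? no. Sum: 0
Gen 3: crossing 1x2. Both 2&4? no. Sum: 0
Gen 4: crossing 3x4. Both 2&4? no. Sum: 0
Gen 5: crossing 1x4. Both 2&4? no. Sum: 0
Gen 6: crossing 4x1. Both 2&4? no. Sum: 0
Gen 7: crossing 1x4. Both 2&4? no. Sum: 0
Gen 8: crossing 1x3. Both 2&4? no. Sum: 0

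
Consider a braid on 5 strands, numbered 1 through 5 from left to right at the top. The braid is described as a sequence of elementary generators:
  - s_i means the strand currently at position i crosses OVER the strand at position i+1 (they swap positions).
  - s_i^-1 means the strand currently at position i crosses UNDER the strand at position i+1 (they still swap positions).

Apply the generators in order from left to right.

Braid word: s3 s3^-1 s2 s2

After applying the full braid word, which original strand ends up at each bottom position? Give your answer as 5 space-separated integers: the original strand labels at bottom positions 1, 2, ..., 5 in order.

Answer: 1 2 3 4 5

Derivation:
Gen 1 (s3): strand 3 crosses over strand 4. Perm now: [1 2 4 3 5]
Gen 2 (s3^-1): strand 4 crosses under strand 3. Perm now: [1 2 3 4 5]
Gen 3 (s2): strand 2 crosses over strand 3. Perm now: [1 3 2 4 5]
Gen 4 (s2): strand 3 crosses over strand 2. Perm now: [1 2 3 4 5]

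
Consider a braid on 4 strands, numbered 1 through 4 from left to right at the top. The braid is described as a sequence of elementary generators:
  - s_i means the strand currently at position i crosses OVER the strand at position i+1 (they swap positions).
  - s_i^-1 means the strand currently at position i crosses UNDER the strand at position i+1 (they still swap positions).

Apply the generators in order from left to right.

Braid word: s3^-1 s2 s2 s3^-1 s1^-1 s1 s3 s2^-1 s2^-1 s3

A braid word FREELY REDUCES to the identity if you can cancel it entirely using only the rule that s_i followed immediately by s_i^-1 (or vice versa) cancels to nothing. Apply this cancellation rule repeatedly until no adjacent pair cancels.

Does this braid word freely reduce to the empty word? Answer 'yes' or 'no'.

Gen 1 (s3^-1): push. Stack: [s3^-1]
Gen 2 (s2): push. Stack: [s3^-1 s2]
Gen 3 (s2): push. Stack: [s3^-1 s2 s2]
Gen 4 (s3^-1): push. Stack: [s3^-1 s2 s2 s3^-1]
Gen 5 (s1^-1): push. Stack: [s3^-1 s2 s2 s3^-1 s1^-1]
Gen 6 (s1): cancels prior s1^-1. Stack: [s3^-1 s2 s2 s3^-1]
Gen 7 (s3): cancels prior s3^-1. Stack: [s3^-1 s2 s2]
Gen 8 (s2^-1): cancels prior s2. Stack: [s3^-1 s2]
Gen 9 (s2^-1): cancels prior s2. Stack: [s3^-1]
Gen 10 (s3): cancels prior s3^-1. Stack: []
Reduced word: (empty)

Answer: yes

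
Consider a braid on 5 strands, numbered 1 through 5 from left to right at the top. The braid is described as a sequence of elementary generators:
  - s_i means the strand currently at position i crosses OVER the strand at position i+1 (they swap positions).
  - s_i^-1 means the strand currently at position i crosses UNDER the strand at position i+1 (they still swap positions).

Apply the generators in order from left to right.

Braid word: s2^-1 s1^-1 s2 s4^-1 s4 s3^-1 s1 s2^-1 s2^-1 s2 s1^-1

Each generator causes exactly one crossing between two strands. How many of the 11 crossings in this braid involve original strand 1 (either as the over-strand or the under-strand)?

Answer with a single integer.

Gen 1: crossing 2x3. Involves strand 1? no. Count so far: 0
Gen 2: crossing 1x3. Involves strand 1? yes. Count so far: 1
Gen 3: crossing 1x2. Involves strand 1? yes. Count so far: 2
Gen 4: crossing 4x5. Involves strand 1? no. Count so far: 2
Gen 5: crossing 5x4. Involves strand 1? no. Count so far: 2
Gen 6: crossing 1x4. Involves strand 1? yes. Count so far: 3
Gen 7: crossing 3x2. Involves strand 1? no. Count so far: 3
Gen 8: crossing 3x4. Involves strand 1? no. Count so far: 3
Gen 9: crossing 4x3. Involves strand 1? no. Count so far: 3
Gen 10: crossing 3x4. Involves strand 1? no. Count so far: 3
Gen 11: crossing 2x4. Involves strand 1? no. Count so far: 3

Answer: 3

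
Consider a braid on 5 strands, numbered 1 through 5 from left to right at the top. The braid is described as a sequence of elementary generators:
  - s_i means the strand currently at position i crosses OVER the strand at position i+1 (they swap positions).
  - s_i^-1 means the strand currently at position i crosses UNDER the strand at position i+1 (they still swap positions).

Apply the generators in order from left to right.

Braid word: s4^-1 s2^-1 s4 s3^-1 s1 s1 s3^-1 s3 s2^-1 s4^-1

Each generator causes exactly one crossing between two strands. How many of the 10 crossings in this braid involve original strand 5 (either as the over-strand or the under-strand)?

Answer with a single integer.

Gen 1: crossing 4x5. Involves strand 5? yes. Count so far: 1
Gen 2: crossing 2x3. Involves strand 5? no. Count so far: 1
Gen 3: crossing 5x4. Involves strand 5? yes. Count so far: 2
Gen 4: crossing 2x4. Involves strand 5? no. Count so far: 2
Gen 5: crossing 1x3. Involves strand 5? no. Count so far: 2
Gen 6: crossing 3x1. Involves strand 5? no. Count so far: 2
Gen 7: crossing 4x2. Involves strand 5? no. Count so far: 2
Gen 8: crossing 2x4. Involves strand 5? no. Count so far: 2
Gen 9: crossing 3x4. Involves strand 5? no. Count so far: 2
Gen 10: crossing 2x5. Involves strand 5? yes. Count so far: 3

Answer: 3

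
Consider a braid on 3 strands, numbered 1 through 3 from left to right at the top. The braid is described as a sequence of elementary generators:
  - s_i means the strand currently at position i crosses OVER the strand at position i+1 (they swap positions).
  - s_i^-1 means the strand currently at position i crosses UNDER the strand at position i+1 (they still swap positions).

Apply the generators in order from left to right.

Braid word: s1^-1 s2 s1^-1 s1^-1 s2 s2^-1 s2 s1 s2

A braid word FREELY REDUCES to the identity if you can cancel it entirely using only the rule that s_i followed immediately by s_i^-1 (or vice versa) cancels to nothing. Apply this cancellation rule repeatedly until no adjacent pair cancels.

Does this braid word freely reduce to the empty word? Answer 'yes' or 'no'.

Answer: no

Derivation:
Gen 1 (s1^-1): push. Stack: [s1^-1]
Gen 2 (s2): push. Stack: [s1^-1 s2]
Gen 3 (s1^-1): push. Stack: [s1^-1 s2 s1^-1]
Gen 4 (s1^-1): push. Stack: [s1^-1 s2 s1^-1 s1^-1]
Gen 5 (s2): push. Stack: [s1^-1 s2 s1^-1 s1^-1 s2]
Gen 6 (s2^-1): cancels prior s2. Stack: [s1^-1 s2 s1^-1 s1^-1]
Gen 7 (s2): push. Stack: [s1^-1 s2 s1^-1 s1^-1 s2]
Gen 8 (s1): push. Stack: [s1^-1 s2 s1^-1 s1^-1 s2 s1]
Gen 9 (s2): push. Stack: [s1^-1 s2 s1^-1 s1^-1 s2 s1 s2]
Reduced word: s1^-1 s2 s1^-1 s1^-1 s2 s1 s2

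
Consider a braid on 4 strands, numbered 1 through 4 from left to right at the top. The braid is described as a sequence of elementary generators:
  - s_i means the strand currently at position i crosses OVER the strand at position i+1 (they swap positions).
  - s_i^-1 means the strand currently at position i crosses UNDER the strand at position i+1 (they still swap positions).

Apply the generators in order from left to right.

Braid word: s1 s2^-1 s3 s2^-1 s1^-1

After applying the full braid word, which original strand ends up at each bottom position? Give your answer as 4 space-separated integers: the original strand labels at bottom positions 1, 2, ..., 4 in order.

Gen 1 (s1): strand 1 crosses over strand 2. Perm now: [2 1 3 4]
Gen 2 (s2^-1): strand 1 crosses under strand 3. Perm now: [2 3 1 4]
Gen 3 (s3): strand 1 crosses over strand 4. Perm now: [2 3 4 1]
Gen 4 (s2^-1): strand 3 crosses under strand 4. Perm now: [2 4 3 1]
Gen 5 (s1^-1): strand 2 crosses under strand 4. Perm now: [4 2 3 1]

Answer: 4 2 3 1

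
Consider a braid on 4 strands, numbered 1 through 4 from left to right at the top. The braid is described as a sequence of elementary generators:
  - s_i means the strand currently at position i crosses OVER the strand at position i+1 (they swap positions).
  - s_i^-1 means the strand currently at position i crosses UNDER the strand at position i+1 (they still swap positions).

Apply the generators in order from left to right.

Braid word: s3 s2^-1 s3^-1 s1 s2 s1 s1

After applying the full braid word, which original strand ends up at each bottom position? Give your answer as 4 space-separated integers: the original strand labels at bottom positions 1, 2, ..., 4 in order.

Gen 1 (s3): strand 3 crosses over strand 4. Perm now: [1 2 4 3]
Gen 2 (s2^-1): strand 2 crosses under strand 4. Perm now: [1 4 2 3]
Gen 3 (s3^-1): strand 2 crosses under strand 3. Perm now: [1 4 3 2]
Gen 4 (s1): strand 1 crosses over strand 4. Perm now: [4 1 3 2]
Gen 5 (s2): strand 1 crosses over strand 3. Perm now: [4 3 1 2]
Gen 6 (s1): strand 4 crosses over strand 3. Perm now: [3 4 1 2]
Gen 7 (s1): strand 3 crosses over strand 4. Perm now: [4 3 1 2]

Answer: 4 3 1 2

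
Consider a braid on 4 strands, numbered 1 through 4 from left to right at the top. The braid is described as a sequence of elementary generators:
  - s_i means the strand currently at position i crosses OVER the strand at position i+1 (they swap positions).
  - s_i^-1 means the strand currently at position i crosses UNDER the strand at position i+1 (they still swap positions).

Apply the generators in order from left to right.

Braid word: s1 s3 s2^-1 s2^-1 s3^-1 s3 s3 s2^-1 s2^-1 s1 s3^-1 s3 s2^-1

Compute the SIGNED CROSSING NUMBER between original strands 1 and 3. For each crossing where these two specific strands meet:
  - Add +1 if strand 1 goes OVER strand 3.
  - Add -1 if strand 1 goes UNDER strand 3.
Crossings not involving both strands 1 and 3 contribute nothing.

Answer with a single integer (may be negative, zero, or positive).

Answer: 0

Derivation:
Gen 1: crossing 1x2. Both 1&3? no. Sum: 0
Gen 2: crossing 3x4. Both 1&3? no. Sum: 0
Gen 3: crossing 1x4. Both 1&3? no. Sum: 0
Gen 4: crossing 4x1. Both 1&3? no. Sum: 0
Gen 5: crossing 4x3. Both 1&3? no. Sum: 0
Gen 6: crossing 3x4. Both 1&3? no. Sum: 0
Gen 7: crossing 4x3. Both 1&3? no. Sum: 0
Gen 8: 1 under 3. Both 1&3? yes. Contrib: -1. Sum: -1
Gen 9: 3 under 1. Both 1&3? yes. Contrib: +1. Sum: 0
Gen 10: crossing 2x1. Both 1&3? no. Sum: 0
Gen 11: crossing 3x4. Both 1&3? no. Sum: 0
Gen 12: crossing 4x3. Both 1&3? no. Sum: 0
Gen 13: crossing 2x3. Both 1&3? no. Sum: 0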